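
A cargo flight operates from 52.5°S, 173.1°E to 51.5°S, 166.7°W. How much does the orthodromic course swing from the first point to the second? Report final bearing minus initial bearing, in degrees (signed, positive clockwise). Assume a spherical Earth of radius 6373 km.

Initial bearing θ₁ = atan2(sin Δλ cos φ₂, cos φ₁ sin φ₂ − sin φ₁ cos φ₂ cos Δλ) = 93.44°
Final bearing θ₂ = (initial bearing from the destination back to the start) + 180° = 77.46°
Δθ = θ₂ − θ₁ = -16.0°

-16.0°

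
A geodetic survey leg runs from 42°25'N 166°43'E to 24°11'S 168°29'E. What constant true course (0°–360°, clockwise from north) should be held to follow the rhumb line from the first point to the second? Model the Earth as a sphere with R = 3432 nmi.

178.6°

Δψ = ln[tan(π/4+φ₂/2)/tan(π/4+φ₁/2)] = -1.2542
Δλ = +0.0308 rad (taken the short way round)
course = atan2(Δλ, Δψ) = 178.59°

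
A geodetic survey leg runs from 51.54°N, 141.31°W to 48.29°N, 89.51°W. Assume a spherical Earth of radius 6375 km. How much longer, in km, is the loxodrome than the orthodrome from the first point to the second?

76 km

Great circle: cos σ = sin φ₁ sin φ₂ + cos φ₁ cos φ₂ cos Δλ,  σ = 0.5726 rad → d_gc = 3650.5 km
Rhumb line: Δψ = -0.0881, q = Δφ/Δψ = 0.6436, d_rh = R√(Δφ²+q²Δλ²) = 3726.9 km
Excess = 3726.9 − 3650.5 = 76.4 ≈ 76 km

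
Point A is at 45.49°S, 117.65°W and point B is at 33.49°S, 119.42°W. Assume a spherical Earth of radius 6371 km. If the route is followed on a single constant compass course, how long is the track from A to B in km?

1343 km

Rhumb course C = atan2(Δλ, Δψ) with Δψ = ln[tan(π/4+φ₂/2)/tan(π/4+φ₁/2)] = +0.2726, Δλ = -0.0309 → C = 353.53°
d = R·|Δφ| / |cos C| = 6371·0.20944 / 0.99364 = 1343 km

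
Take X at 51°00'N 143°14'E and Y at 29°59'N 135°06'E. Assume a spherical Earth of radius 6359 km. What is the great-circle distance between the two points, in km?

cos σ = sin φ₁ sin φ₂ + cos φ₁ cos φ₂ cos Δλ
      = sin(51.00°)sin(29.98°) + cos(51.00°)cos(29.98°)cos(-8.13°) = 0.9280
σ = 21.876° → d = Rσ = 6359·0.38181 = 2428 km

2428 km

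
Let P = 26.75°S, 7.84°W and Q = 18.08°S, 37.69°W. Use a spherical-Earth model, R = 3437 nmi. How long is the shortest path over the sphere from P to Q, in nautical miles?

Haversine: a = sin²(Δφ/2)+cos φ₁ cos φ₂ sin²(Δλ/2) = 0.06202;  σ = 2·atan2(√a,√(1−a))
σ = 28.842° → d = Rσ = 3437·0.50339 = 1730 nmi

1730 nmi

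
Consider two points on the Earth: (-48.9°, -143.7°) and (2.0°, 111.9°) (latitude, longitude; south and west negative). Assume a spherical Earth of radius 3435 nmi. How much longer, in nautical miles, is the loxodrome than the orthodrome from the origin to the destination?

215 nmi

Great circle: cos σ = sin φ₁ sin φ₂ + cos φ₁ cos φ₂ cos Δλ,  σ = 1.7616 rad → d_gc = 6051.21 nmi
Rhumb line: Δψ = +1.0161, q = Δφ/Δψ = 0.8743, d_rh = R√(Δφ²+q²Δλ²) = 6265.72 nmi
Excess = 6265.72 − 6051.21 = 214.51 ≈ 215 nmi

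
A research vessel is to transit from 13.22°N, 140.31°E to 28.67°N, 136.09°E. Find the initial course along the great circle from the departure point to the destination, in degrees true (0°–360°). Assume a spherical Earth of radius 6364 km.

346.4°

θ = atan2( sin Δλ·cos φ₂ ,  cos φ₁ sin φ₂ − sin φ₁ cos φ₂ cos Δλ )
  = atan2(-0.0646, +0.2669) = 346.40°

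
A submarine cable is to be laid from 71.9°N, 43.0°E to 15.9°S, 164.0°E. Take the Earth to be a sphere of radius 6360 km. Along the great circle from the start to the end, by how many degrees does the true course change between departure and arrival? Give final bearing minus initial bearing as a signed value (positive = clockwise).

+98.1°

At departure: θ₁ = atan2(sin Δλ cos φ₂, cos φ₁ sin φ₂ − sin φ₁ cos φ₂ cos Δλ) = 64.93°
At arrival: θ₂ = atan2(sin Δλ cos φ₁, −cos φ₂ sin φ₁ + sin φ₂ cos φ₁ cos Δλ) = 162.99°
Δθ = θ₂ − θ₁ = +98.1°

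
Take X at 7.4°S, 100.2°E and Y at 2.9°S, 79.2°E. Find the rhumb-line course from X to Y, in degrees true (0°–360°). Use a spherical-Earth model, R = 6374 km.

282.1°

Meridional parts: M(φ₁)=-0.1295, M(φ₂)=-0.0506 → ΔM = +0.0789;  Δλ = -0.3665 rad
tan C = Δλ / ΔM = -4.6466 → C = 282.15°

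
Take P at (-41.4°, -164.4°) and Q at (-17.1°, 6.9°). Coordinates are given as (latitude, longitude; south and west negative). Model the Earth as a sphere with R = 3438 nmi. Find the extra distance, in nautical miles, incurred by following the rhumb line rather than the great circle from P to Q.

Great circle: cos σ = sin φ₁ sin φ₂ + cos φ₁ cos φ₂ cos Δλ,  σ = 2.1109 rad → d_gc = 7257.37 nmi
Rhumb line: Δψ = +0.4922, q = Δφ/Δψ = 0.8617, d_rh = R√(Δφ²+q²Δλ²) = 8976.88 nmi
Excess = 8976.88 − 7257.37 = 1719.51 ≈ 1720 nmi

1720 nmi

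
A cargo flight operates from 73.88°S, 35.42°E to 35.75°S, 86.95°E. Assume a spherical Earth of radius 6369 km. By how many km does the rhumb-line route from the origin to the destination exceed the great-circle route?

120 km

Great circle: cos σ = sin φ₁ sin φ₂ + cos φ₁ cos φ₂ cos Δλ,  σ = 0.7934 rad → d_gc = 5052.9 km
Rhumb line: Δψ = +1.2858, q = Δφ/Δψ = 0.5176, d_rh = R√(Δφ²+q²Δλ²) = 5172.5 km
Excess = 5172.5 − 5052.9 = 119.6 ≈ 120 km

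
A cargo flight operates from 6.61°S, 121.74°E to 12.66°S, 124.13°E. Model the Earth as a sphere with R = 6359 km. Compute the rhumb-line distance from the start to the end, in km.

721 km

Δψ = ln[tan(π/4+φ₂/2)/tan(π/4+φ₁/2)] = -0.1072;  Δφ = -0.1056 rad,  Δλ = +0.0417 rad
q = Δφ/Δψ = 0.9854
d = R·√(Δφ² + q²Δλ²) = 6359·0.11331 = 721 km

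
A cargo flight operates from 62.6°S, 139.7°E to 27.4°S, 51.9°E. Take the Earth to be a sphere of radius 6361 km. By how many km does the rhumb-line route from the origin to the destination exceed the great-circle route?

Great circle: cos σ = sin φ₁ sin φ₂ + cos φ₁ cos φ₂ cos Δλ,  σ = 1.1327 rad → d_gc = 7204.8 km
Rhumb line: Δψ = +0.9140, q = Δφ/Δψ = 0.6722, d_rh = R√(Δφ²+q²Δλ²) = 7629.2 km
Excess = 7629.2 − 7204.8 = 424.4 ≈ 424 km

424 km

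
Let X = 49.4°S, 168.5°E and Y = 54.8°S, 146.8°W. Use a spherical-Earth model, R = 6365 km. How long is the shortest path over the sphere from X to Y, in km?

3054 km

Haversine: a = sin²(Δφ/2)+cos φ₁ cos φ₂ sin²(Δλ/2) = 0.05646;  σ = 2·atan2(√a,√(1−a))
σ = 27.492° → d = Rσ = 6365·0.47983 = 3054 km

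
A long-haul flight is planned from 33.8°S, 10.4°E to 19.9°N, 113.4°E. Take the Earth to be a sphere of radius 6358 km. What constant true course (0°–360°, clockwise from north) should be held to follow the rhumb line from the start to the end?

Meridional parts: M(φ₁)=-0.6275, M(φ₂)=+0.3545 → ΔM = +0.9820;  Δλ = +1.7977 rad
tan C = Δλ / ΔM = +1.8307 → C = 61.35°

61.4°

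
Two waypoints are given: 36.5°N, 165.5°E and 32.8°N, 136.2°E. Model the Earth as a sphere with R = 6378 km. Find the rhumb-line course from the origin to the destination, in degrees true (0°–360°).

261.3°

Meridional parts: M(φ₁)=+0.6851, M(φ₂)=+0.6066 → ΔM = -0.0785;  Δλ = -0.5114 rad
tan C = Δλ / ΔM = +6.5122 → C = 261.27°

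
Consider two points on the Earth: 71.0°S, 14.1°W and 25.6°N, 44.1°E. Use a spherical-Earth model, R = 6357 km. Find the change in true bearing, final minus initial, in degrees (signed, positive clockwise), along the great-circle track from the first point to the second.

At departure: θ₁ = atan2(sin Δλ cos φ₂, cos φ₁ sin φ₂ − sin φ₁ cos φ₂ cos Δλ) = 52.41°
At arrival: θ₂ = atan2(sin Δλ cos φ₁, −cos φ₂ sin φ₁ + sin φ₂ cos φ₁ cos Δλ) = 16.62°
Δθ = θ₂ − θ₁ = -35.8°

-35.8°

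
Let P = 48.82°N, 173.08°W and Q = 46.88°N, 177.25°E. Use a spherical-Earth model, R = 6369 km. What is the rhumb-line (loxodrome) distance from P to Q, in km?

753 km

Δψ = ln[tan(π/4+φ₂/2)/tan(π/4+φ₁/2)] = -0.0505;  Δφ = -0.0339 rad,  Δλ = -0.1688 rad
q = Δφ/Δψ = 0.6710
d = R·√(Δφ² + q²Δλ²) = 6369·0.11819 = 753 km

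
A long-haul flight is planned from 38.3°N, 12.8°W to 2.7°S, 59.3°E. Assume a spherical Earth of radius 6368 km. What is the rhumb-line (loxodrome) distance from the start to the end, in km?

8716 km

Δψ = ln[tan(π/4+φ₂/2)/tan(π/4+φ₁/2)] = -0.7718;  Δφ = -0.7156 rad,  Δλ = +1.2584 rad
q = Δφ/Δψ = 0.9272
d = R·√(Δφ² + q²Δλ²) = 6368·1.36871 = 8716 km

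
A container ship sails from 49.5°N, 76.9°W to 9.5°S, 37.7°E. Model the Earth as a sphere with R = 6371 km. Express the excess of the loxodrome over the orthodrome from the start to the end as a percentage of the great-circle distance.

3.7%

Great circle: σ = 1.9738 rad → d_gc = Rσ = 12574.8 km
Rhumb: Δφ = -1.0297, Δλ = +2.0001, Δψ = -1.1637, q = Δφ/Δψ = 0.8849 → d_rh = R√(Δφ²+q²Δλ²) = 13045.3 km
Excess = (13045.3 − 12574.8) / 12574.8 = 470.5 / 12574.8 = 3.74% ≈ 3.7%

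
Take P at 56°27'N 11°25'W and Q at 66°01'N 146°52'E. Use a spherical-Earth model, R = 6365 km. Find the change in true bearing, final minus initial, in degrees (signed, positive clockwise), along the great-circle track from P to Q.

+155.4°

At departure: θ₁ = atan2(sin Δλ cos φ₂, cos φ₁ sin φ₂ − sin φ₁ cos φ₂ cos Δλ) = 10.40°
At arrival: θ₂ = atan2(sin Δλ cos φ₁, −cos φ₂ sin φ₁ + sin φ₂ cos φ₁ cos Δλ) = 165.80°
Δθ = θ₂ − θ₁ = +155.4°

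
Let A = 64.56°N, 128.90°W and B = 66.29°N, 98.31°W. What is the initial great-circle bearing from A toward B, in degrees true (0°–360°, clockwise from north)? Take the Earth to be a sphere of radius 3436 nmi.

68.5°

N = sin Δλ·cos φ₂ = +0.2046;  D = cos φ₁ sin φ₂ − sin φ₁ cos φ₂ cos Δλ = +0.0807
initial course = atan2(N, D) = 68.47°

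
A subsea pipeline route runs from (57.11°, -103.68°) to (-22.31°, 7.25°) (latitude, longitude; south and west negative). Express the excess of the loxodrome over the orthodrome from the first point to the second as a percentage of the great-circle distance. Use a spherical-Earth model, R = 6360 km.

Great circle: σ = 2.0924 rad → d_gc = Rσ = 13307.4 km
Rhumb: Δφ = -1.3861, Δλ = +1.9361, Δψ = -1.6198, q = Δφ/Δψ = 0.8557 → d_rh = R√(Δφ²+q²Δλ²) = 13738.7 km
Excess = (13738.7 − 13307.4) / 13307.4 = 431.3 / 13307.4 = 3.24% ≈ 3.2%

3.2%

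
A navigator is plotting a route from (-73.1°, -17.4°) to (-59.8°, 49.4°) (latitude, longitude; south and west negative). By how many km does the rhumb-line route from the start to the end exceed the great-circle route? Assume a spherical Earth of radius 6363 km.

154 km

Great circle: cos σ = sin φ₁ sin φ₂ + cos φ₁ cos φ₂ cos Δλ,  σ = 0.4853 rad → d_gc = 3087.7 km
Rhumb line: Δψ = +0.5968, q = Δφ/Δψ = 0.3890, d_rh = R√(Δφ²+q²Δλ²) = 3241.6 km
Excess = 3241.6 − 3087.7 = 153.9 ≈ 154 km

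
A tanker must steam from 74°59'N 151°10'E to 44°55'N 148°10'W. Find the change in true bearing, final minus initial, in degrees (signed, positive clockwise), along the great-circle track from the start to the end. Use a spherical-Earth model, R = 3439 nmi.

At departure: θ₁ = atan2(sin Δλ cos φ₂, cos φ₁ sin φ₂ − sin φ₁ cos φ₂ cos Δλ) = 103.84°
At arrival: θ₂ = atan2(sin Δλ cos φ₁, −cos φ₂ sin φ₁ + sin φ₂ cos φ₁ cos Δλ) = 159.19°
Δθ = θ₂ − θ₁ = +55.3°

+55.3°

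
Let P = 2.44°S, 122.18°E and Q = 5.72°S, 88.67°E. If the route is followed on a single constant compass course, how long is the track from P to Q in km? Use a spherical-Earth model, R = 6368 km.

Δψ = ln[tan(π/4+φ₂/2)/tan(π/4+φ₁/2)] = -0.0574;  Δφ = -0.0572 rad,  Δλ = -0.5849 rad
q = Δφ/Δψ = 0.9973
d = R·√(Δφ² + q²Δλ²) = 6368·0.58610 = 3732 km

3732 km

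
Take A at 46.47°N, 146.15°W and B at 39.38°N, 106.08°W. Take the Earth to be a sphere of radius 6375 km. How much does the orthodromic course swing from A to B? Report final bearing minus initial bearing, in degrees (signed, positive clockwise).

+27.9°

Initial bearing θ₁ = atan2(sin Δλ cos φ₂, cos φ₁ sin φ₂ − sin φ₁ cos φ₂ cos Δλ) = 89.06°
Final bearing θ₂ = (initial bearing from the destination back to the start) + 180° = 117.01°
Δθ = θ₂ − θ₁ = +27.9°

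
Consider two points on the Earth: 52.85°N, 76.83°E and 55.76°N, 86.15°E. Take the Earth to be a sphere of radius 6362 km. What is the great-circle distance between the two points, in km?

684 km

cos σ = sin φ₁ sin φ₂ + cos φ₁ cos φ₂ cos Δλ
      = sin(52.85°)sin(55.76°) + cos(52.85°)cos(55.76°)cos(9.32°) = 0.9942
σ = 6.161° → d = Rσ = 6362·0.10752 = 684 km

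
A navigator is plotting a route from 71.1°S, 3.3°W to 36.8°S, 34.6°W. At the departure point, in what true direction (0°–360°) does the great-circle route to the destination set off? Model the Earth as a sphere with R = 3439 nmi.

θ = atan2( sin Δλ·cos φ₂ ,  cos φ₁ sin φ₂ − sin φ₁ cos φ₂ cos Δλ )
  = atan2(-0.4160, +0.4533) = 317.46°

317.5°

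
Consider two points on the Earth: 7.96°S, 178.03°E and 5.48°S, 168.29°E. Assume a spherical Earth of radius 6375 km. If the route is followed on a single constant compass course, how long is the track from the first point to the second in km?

1111 km

Rhumb course C = atan2(Δλ, Δψ) with Δψ = ln[tan(π/4+φ₂/2)/tan(π/4+φ₁/2)] = +0.0436, Δλ = -0.1700 → C = 284.38°
d = R·|Δφ| / |cos C| = 6375·0.04328 / 0.24837 = 1111 km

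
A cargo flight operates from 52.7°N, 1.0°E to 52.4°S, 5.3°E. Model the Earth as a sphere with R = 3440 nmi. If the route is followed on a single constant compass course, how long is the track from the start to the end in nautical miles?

6314 nmi

Δψ = ln[tan(π/4+φ₂/2)/tan(π/4+φ₁/2)] = -2.1637;  Δφ = -1.8343 rad,  Δλ = +0.0750 rad
q = Δφ/Δψ = 0.8478
d = R·√(Δφ² + q²Δλ²) = 3440·1.83544 = 6314 nmi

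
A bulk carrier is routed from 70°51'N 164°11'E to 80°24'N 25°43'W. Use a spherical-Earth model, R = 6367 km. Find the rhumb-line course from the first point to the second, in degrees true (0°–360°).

76.8°

Δψ = ln[tan(π/4+φ₂/2)/tan(π/4+φ₁/2)] = +0.6976
Δλ = +2.9688 rad (taken the short way round)
course = atan2(Δλ, Δψ) = 76.78°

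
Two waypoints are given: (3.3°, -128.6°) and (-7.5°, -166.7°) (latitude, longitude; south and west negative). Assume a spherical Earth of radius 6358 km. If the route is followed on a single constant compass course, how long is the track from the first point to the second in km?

Rhumb course C = atan2(Δλ, Δψ) with Δψ = ln[tan(π/4+φ₂/2)/tan(π/4+φ₁/2)] = -0.1889, Δλ = -0.6650 → C = 254.14°
d = R·|Δφ| / |cos C| = 6358·0.18850 / 0.27326 = 4386 km

4386 km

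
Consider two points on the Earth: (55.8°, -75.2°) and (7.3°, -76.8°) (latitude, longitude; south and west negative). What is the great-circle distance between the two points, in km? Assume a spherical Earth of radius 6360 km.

Haversine: a = sin²(Δφ/2)+cos φ₁ cos φ₂ sin²(Δλ/2) = 0.16880;  σ = 2·atan2(√a,√(1−a))
σ = 48.517° → d = Rσ = 6360·0.84677 = 5385 km

5385 km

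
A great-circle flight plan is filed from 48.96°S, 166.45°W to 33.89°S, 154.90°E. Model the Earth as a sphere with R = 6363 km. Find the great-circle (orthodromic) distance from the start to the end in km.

Haversine: a = sin²(Δφ/2)+cos φ₁ cos φ₂ sin²(Δλ/2) = 0.07688;  σ = 2·atan2(√a,√(1−a))
σ = 32.196° → d = Rσ = 6363·0.56192 = 3576 km

3576 km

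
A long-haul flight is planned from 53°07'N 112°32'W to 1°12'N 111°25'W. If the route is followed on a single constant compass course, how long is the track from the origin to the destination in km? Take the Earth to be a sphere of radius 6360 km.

Rhumb course C = atan2(Δλ, Δψ) with Δψ = ln[tan(π/4+φ₂/2)/tan(π/4+φ₁/2)] = -1.0773, Δλ = +0.0195 → C = 178.96°
d = R·|Δφ| / |cos C| = 6360·0.90612 / 0.99984 = 5764 km

5764 km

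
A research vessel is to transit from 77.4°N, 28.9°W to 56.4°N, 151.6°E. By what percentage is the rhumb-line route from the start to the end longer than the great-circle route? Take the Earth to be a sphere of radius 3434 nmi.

Great circle: σ = 0.8063 rad → d_gc = Rσ = 2769.0 nmi
Rhumb: Δφ = -0.3665, Δλ = -3.1329, Δψ = -1.0060, q = Δφ/Δψ = 0.3643 → d_rh = R√(Δφ²+q²Δλ²) = 4116.6 nmi
Excess = (4116.6 − 2769.0) / 2769.0 = 1347.6 / 2769.0 = 48.67% ≈ 48.7%

48.7%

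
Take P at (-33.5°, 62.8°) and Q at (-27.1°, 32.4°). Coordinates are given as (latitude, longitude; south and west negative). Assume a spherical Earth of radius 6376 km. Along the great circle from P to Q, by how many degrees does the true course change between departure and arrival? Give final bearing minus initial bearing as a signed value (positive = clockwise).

+15.6°

At departure: θ₁ = atan2(sin Δλ cos φ₂, cos φ₁ sin φ₂ − sin φ₁ cos φ₂ cos Δλ) = 275.57°
At arrival: θ₂ = atan2(sin Δλ cos φ₁, −cos φ₂ sin φ₁ + sin φ₂ cos φ₁ cos Δλ) = 291.20°
Δθ = θ₂ − θ₁ = +15.6°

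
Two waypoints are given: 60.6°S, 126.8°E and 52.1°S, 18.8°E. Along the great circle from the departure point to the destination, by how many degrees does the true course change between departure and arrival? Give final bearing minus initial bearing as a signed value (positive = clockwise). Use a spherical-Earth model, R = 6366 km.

+97.9°

Initial bearing θ₁ = atan2(sin Δλ cos φ₂, cos φ₁ sin φ₂ − sin φ₁ cos φ₂ cos Δλ) = 226.59°
Final bearing θ₂ = (initial bearing from the destination back to the start) + 180° = 324.51°
Δθ = θ₂ − θ₁ = +97.9°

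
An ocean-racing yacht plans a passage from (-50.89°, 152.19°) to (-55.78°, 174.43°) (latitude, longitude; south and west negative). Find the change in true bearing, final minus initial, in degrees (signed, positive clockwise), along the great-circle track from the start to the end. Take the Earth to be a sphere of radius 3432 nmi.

Initial bearing θ₁ = atan2(sin Δλ cos φ₂, cos φ₁ sin φ₂ − sin φ₁ cos φ₂ cos Δλ) = 118.94°
Final bearing θ₂ = (initial bearing from the destination back to the start) + 180° = 101.01°
Δθ = θ₂ − θ₁ = -17.9°

-17.9°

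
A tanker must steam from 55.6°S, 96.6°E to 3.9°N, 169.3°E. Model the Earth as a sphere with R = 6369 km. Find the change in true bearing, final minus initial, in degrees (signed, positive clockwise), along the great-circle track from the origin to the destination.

Initial bearing θ₁ = atan2(sin Δλ cos φ₂, cos φ₁ sin φ₂ − sin φ₁ cos φ₂ cos Δλ) = 73.44°
Final bearing θ₂ = (initial bearing from the destination back to the start) + 180° = 32.87°
Δθ = θ₂ − θ₁ = -40.6°

-40.6°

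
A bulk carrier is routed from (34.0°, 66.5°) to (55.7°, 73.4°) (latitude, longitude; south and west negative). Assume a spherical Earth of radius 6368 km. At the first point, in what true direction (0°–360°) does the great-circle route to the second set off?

N = sin Δλ·cos φ₂ = +0.0677;  D = cos φ₁ sin φ₂ − sin φ₁ cos φ₂ cos Δλ = +0.3720
initial course = atan2(N, D) = 10.31°

10.3°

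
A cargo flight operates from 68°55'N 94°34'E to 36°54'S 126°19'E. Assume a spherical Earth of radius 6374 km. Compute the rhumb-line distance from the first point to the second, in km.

Rhumb course C = atan2(Δλ, Δψ) with Δψ = ln[tan(π/4+φ₂/2)/tan(π/4+φ₁/2)] = -2.3753, Δλ = +0.5541 → C = 166.87°
d = R·|Δφ| / |cos C| = 6374·1.84685 / 0.97385 = 12088 km

12088 km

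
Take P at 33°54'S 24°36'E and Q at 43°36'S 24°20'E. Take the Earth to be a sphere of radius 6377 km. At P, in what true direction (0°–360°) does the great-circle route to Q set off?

181.1°

N = sin Δλ·cos φ₂ = -0.0034;  D = cos φ₁ sin φ₂ − sin φ₁ cos φ₂ cos Δλ = -0.1685
initial course = atan2(N, D) = 181.15°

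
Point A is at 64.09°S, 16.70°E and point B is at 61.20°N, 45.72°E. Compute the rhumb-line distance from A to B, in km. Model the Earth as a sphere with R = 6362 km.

14133 km

Rhumb course C = atan2(Δλ, Δψ) with Δψ = ln[tan(π/4+φ₂/2)/tan(π/4+φ₁/2)] = +2.8291, Δλ = +0.5065 → C = 10.15°
d = R·|Δφ| / |cos C| = 6362·2.18672 / 0.98435 = 14133 km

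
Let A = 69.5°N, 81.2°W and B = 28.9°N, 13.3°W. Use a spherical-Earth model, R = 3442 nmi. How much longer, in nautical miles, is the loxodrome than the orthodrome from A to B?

125 nmi

Great circle: cos σ = sin φ₁ sin φ₂ + cos φ₁ cos φ₂ cos Δλ,  σ = 0.9667 rad → d_gc = 3327.4 nmi
Rhumb line: Δψ = -1.1829, q = Δφ/Δψ = 0.5990, d_rh = R√(Δφ²+q²Δλ²) = 3452.4 nmi
Excess = 3452.4 − 3327.4 = 125.0 ≈ 125 nmi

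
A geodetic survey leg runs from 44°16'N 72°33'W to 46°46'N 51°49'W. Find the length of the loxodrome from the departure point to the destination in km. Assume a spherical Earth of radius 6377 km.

Rhumb course C = atan2(Δλ, Δψ) with Δψ = ln[tan(π/4+φ₂/2)/tan(π/4+φ₁/2)] = +0.0623, Δλ = +0.3619 → C = 80.23°
d = R·|Δφ| / |cos C| = 6377·0.04363 / 0.16963 = 1640 km

1640 km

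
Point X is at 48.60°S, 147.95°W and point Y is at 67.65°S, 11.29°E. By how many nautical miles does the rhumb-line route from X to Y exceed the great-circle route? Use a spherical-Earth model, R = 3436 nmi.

1267 nmi

Great circle: cos σ = sin φ₁ sin φ₂ + cos φ₁ cos φ₂ cos Δλ,  σ = 1.0944 rad → d_gc = 3760.2 nmi
Rhumb line: Δψ = -0.6485, q = Δφ/Δψ = 0.5127, d_rh = R√(Δφ²+q²Δλ²) = 5027.2 nmi
Excess = 5027.2 − 3760.2 = 1267.0 ≈ 1267 nmi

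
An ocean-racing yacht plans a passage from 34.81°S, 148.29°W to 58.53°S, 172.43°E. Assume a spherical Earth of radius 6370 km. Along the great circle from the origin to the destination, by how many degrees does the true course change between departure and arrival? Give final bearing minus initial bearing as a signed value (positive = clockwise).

+29.7°

Initial bearing θ₁ = atan2(sin Δλ cos φ₂, cos φ₁ sin φ₂ − sin φ₁ cos φ₂ cos Δλ) = 215.14°
Final bearing θ₂ = (initial bearing from the destination back to the start) + 180° = 244.85°
Δθ = θ₂ − θ₁ = +29.7°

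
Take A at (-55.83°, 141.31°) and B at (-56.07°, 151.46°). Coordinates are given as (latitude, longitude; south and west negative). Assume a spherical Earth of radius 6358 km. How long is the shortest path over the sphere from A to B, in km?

631 km

cos σ = sin φ₁ sin φ₂ + cos φ₁ cos φ₂ cos Δλ
      = sin(-55.83°)sin(-56.07°) + cos(-55.83°)cos(-56.07°)cos(10.15°) = 0.9951
σ = 5.683° → d = Rσ = 6358·0.09919 = 631 km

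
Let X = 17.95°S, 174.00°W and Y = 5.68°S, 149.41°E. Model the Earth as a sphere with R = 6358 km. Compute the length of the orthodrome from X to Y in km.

4190 km

Haversine: a = sin²(Δφ/2)+cos φ₁ cos φ₂ sin²(Δλ/2) = 0.10470;  σ = 2·atan2(√a,√(1−a))
σ = 37.759° → d = Rσ = 6358·0.65902 = 4190 km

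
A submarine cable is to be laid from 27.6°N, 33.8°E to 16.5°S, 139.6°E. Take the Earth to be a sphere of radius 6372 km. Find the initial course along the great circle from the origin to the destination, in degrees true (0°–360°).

98.1°

N = sin Δλ·cos φ₂ = +0.9226;  D = cos φ₁ sin φ₂ − sin φ₁ cos φ₂ cos Δλ = -0.1307
initial course = atan2(N, D) = 98.07°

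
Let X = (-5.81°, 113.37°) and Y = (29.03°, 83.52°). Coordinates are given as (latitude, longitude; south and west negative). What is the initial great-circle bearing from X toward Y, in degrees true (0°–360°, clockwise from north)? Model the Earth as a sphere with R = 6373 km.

322.1°

N = sin Δλ·cos φ₂ = -0.4352;  D = cos φ₁ sin φ₂ − sin φ₁ cos φ₂ cos Δλ = +0.5595
initial course = atan2(N, D) = 322.13°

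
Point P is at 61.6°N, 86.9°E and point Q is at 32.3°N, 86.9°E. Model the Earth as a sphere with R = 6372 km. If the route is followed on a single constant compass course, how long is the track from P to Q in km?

3259 km

Δψ = ln[tan(π/4+φ₂/2)/tan(π/4+φ₁/2)] = -0.7780;  Δφ = -0.5114 rad,  Δλ = +0.0000 rad
q = Δφ/Δψ = 0.6573
d = R·√(Δφ² + q²Δλ²) = 6372·0.51138 = 3259 km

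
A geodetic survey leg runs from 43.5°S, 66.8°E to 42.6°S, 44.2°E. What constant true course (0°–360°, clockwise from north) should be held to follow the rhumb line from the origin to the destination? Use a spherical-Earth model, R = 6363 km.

Δψ = ln[tan(π/4+φ₂/2)/tan(π/4+φ₁/2)] = +0.0215
Δλ = -0.3944 rad (taken the short way round)
course = atan2(Δλ, Δψ) = 273.12°

273.1°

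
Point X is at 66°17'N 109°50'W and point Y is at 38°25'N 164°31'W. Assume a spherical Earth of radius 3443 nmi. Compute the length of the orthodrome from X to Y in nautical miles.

2483 nmi

cos σ = sin φ₁ sin φ₂ + cos φ₁ cos φ₂ cos Δλ
      = sin(66.28°)sin(38.42°) + cos(66.28°)cos(38.42°)cos(-54.68°) = 0.7511
σ = 41.316° → d = Rσ = 3443·0.72110 = 2483 nmi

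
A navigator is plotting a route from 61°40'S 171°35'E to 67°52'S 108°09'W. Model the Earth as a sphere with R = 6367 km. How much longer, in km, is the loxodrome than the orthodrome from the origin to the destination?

Great circle: cos σ = sin φ₁ sin φ₂ + cos φ₁ cos φ₂ cos Δλ,  σ = 0.5632 rad → d_gc = 3585.7 km
Rhumb line: Δψ = -0.2551, q = Δφ/Δψ = 0.4242, d_rh = R√(Δφ²+q²Δλ²) = 3846.1 km
Excess = 3846.1 − 3585.7 = 260.4 ≈ 260 km

260 km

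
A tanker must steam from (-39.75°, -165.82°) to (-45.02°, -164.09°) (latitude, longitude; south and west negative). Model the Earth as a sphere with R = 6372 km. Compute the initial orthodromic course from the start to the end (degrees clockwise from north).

θ = atan2( sin Δλ·cos φ₂ ,  cos φ₁ sin φ₂ − sin φ₁ cos φ₂ cos Δλ )
  = atan2(+0.0213, -0.0921) = 166.95°

166.9°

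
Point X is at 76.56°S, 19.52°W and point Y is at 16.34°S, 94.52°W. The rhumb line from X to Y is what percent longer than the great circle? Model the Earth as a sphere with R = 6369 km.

4.4%

Great circle: σ = 1.2331 rad → d_gc = Rσ = 7853.3 km
Rhumb: Δφ = +1.0510, Δλ = -1.3090, Δψ = +1.8494, q = Δφ/Δψ = 0.5683 → d_rh = R√(Δφ²+q²Δλ²) = 8201.2 km
Excess = (8201.2 − 7853.3) / 7853.3 = 347.9 / 7853.3 = 4.43% ≈ 4.4%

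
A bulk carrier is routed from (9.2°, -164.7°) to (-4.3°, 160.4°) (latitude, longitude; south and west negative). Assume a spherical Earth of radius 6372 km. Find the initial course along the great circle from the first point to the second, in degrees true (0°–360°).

N = sin Δλ·cos φ₂ = -0.5705;  D = cos φ₁ sin φ₂ − sin φ₁ cos φ₂ cos Δλ = -0.2048
initial course = atan2(N, D) = 250.26°

250.3°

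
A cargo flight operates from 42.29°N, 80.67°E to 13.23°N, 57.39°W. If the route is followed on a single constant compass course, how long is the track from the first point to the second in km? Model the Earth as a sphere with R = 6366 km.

13730 km

Δψ = ln[tan(π/4+φ₂/2)/tan(π/4+φ₁/2)] = -0.5830;  Δφ = -0.5072 rad,  Δλ = -2.4096 rad
q = Δφ/Δψ = 0.8700
d = R·√(Δφ² + q²Δλ²) = 6366·2.15674 = 13730 km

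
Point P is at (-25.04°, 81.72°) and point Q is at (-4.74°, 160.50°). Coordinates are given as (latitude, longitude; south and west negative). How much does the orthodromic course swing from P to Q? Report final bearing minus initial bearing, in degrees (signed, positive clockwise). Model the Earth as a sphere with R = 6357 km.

At departure: θ₁ = atan2(sin Δλ cos φ₂, cos φ₁ sin φ₂ − sin φ₁ cos φ₂ cos Δλ) = 89.58°
At arrival: θ₂ = atan2(sin Δλ cos φ₁, −cos φ₂ sin φ₁ + sin φ₂ cos φ₁ cos Δλ) = 65.38°
Δθ = θ₂ − θ₁ = -24.2°

-24.2°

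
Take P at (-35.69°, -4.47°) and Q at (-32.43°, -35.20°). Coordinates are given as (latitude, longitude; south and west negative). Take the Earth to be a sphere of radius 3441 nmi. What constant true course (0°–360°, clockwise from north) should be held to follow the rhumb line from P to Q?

277.3°

Meridional parts: M(φ₁)=-0.6676, M(φ₂)=-0.5989 → ΔM = +0.0687;  Δλ = -0.5363 rad
tan C = Δλ / ΔM = -7.8073 → C = 277.30°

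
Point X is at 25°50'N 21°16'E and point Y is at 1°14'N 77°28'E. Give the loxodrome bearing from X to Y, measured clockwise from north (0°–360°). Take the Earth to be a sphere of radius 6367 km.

Meridional parts: M(φ₁)=+0.4670, M(φ₂)=+0.0215 → ΔM = -0.4455;  Δλ = +0.9809 rad
tan C = Δλ / ΔM = -2.2020 → C = 114.42°

114.4°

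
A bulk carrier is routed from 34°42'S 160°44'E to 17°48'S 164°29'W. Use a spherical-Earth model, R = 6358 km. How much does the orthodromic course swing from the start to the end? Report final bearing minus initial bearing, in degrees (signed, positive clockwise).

-15.9°

Initial bearing θ₁ = atan2(sin Δλ cos φ₂, cos φ₁ sin φ₂ − sin φ₁ cos φ₂ cos Δλ) = 70.36°
Final bearing θ₂ = (initial bearing from the destination back to the start) + 180° = 54.41°
Δθ = θ₂ − θ₁ = -15.9°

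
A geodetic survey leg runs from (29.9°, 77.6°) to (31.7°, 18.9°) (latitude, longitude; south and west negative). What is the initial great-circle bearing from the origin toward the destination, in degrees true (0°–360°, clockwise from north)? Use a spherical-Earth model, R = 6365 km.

287.9°

N = sin Δλ·cos φ₂ = -0.7270;  D = cos φ₁ sin φ₂ − sin φ₁ cos φ₂ cos Δλ = +0.2352
initial course = atan2(N, D) = 287.93°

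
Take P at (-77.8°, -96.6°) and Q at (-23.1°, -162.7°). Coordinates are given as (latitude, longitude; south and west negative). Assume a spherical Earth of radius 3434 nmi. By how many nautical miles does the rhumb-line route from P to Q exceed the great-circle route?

Great circle: cos σ = sin φ₁ sin φ₂ + cos φ₁ cos φ₂ cos Δλ,  σ = 1.0903 rad → d_gc = 3744.06 nmi
Rhumb line: Δψ = +1.8216, q = Δφ/Δψ = 0.5241, d_rh = R√(Δφ²+q²Δλ²) = 3880.61 nmi
Excess = 3880.61 − 3744.06 = 136.55 ≈ 137 nmi

137 nmi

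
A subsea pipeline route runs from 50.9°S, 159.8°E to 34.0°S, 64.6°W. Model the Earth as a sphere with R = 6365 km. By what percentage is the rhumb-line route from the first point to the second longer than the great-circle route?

Great circle: σ = 1.5104 rad → d_gc = Rσ = 9613.5 km
Rhumb: Δφ = +0.2950, Δλ = +2.3667, Δψ = +0.4037, q = Δφ/Δψ = 0.7307 → d_rh = R√(Δφ²+q²Δλ²) = 11165.4 km
Excess = (11165.4 − 9613.5) / 9613.5 = 1551.9 / 9613.5 = 16.14% ≈ 16.1%

16.1%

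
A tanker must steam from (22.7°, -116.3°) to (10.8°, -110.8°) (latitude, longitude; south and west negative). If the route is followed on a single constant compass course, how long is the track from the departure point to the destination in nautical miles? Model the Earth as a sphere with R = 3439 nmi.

781 nmi

Δψ = ln[tan(π/4+φ₂/2)/tan(π/4+φ₁/2)] = -0.2174;  Δφ = -0.2077 rad,  Δλ = +0.0960 rad
q = Δφ/Δψ = 0.9555
d = R·√(Δφ² + q²Δλ²) = 3439·0.22705 = 781 nmi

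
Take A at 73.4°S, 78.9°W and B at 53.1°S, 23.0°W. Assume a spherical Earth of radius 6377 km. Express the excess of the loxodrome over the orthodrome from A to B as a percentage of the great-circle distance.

Great circle: σ = 0.5306 rad → d_gc = Rσ = 3383.4 km
Rhumb: Δφ = +0.3543, Δλ = +0.9756, Δψ = +0.8272, q = Δφ/Δψ = 0.4283 → d_rh = R√(Δφ²+q²Δλ²) = 3493.7 km
Excess = (3493.7 − 3383.4) / 3383.4 = 110.3 / 3383.4 = 3.26% ≈ 3.3%

3.3%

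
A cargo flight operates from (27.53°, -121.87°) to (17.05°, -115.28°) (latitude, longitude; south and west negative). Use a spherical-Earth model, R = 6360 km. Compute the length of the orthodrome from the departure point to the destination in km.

1345 km

cos σ = sin φ₁ sin φ₂ + cos φ₁ cos φ₂ cos Δλ
      = sin(27.53°)sin(17.05°) + cos(27.53°)cos(17.05°)cos(6.59°) = 0.9777
σ = 12.118° → d = Rσ = 6360·0.21150 = 1345 km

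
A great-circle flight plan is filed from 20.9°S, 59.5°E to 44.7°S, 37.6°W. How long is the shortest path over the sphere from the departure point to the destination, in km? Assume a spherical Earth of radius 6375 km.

Haversine: a = sin²(Δφ/2)+cos φ₁ cos φ₂ sin²(Δλ/2) = 0.41557;  σ = 2·atan2(√a,√(1−a))
σ = 80.279° → d = Rσ = 6375·1.40113 = 8932 km

8932 km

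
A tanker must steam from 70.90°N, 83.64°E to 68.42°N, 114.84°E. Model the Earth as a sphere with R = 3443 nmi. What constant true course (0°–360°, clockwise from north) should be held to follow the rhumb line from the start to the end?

102.9°

Meridional parts: M(φ₁)=+1.7824, M(φ₂)=+1.6577 → ΔM = -0.1247;  Δλ = +0.5445 rad
tan C = Δλ / ΔM = -4.3676 → C = 102.90°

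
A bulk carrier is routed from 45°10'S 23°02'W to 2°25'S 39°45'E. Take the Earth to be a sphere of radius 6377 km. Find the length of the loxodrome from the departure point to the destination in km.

7801 km

Δψ = ln[tan(π/4+φ₂/2)/tan(π/4+φ₁/2)] = +0.8433;  Δφ = +0.7461 rad,  Δλ = +1.0958 rad
q = Δφ/Δψ = 0.8848
d = R·√(Δφ² + q²Δλ²) = 6377·1.22338 = 7801 km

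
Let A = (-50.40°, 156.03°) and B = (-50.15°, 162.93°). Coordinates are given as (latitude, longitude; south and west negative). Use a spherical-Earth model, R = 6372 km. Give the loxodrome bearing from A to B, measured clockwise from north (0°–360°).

Δψ = ln[tan(π/4+φ₂/2)/tan(π/4+φ₁/2)] = +0.0068
Δλ = +0.1204 rad (taken the short way round)
course = atan2(Δλ, Δψ) = 86.76°

86.8°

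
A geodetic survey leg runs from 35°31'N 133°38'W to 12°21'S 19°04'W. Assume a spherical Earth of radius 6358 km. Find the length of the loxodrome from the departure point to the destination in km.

Δψ = ln[tan(π/4+φ₂/2)/tan(π/4+φ₁/2)] = -0.8811;  Δφ = -0.8354 rad,  Δλ = +1.9996 rad
q = Δφ/Δψ = 0.9481
d = R·√(Δφ² + q²Δλ²) = 6358·2.07180 = 13172 km

13172 km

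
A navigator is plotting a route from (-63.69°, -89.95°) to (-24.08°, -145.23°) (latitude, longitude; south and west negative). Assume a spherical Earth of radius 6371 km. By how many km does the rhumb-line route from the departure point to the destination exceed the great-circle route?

124 km

Great circle: cos σ = sin φ₁ sin φ₂ + cos φ₁ cos φ₂ cos Δλ,  σ = 0.9320 rad → d_gc = 5937.8 km
Rhumb line: Δψ = +1.0204, q = Δφ/Δψ = 0.6775, d_rh = R√(Δφ²+q²Δλ²) = 6061.5 km
Excess = 6061.5 − 5937.8 = 123.7 ≈ 124 km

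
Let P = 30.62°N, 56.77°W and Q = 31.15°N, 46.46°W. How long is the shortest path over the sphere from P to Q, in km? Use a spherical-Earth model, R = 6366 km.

Haversine: a = sin²(Δφ/2)+cos φ₁ cos φ₂ sin²(Δλ/2) = 0.00597;  σ = 2·atan2(√a,√(1−a))
σ = 8.861° → d = Rσ = 6366·0.15465 = 984 km

984 km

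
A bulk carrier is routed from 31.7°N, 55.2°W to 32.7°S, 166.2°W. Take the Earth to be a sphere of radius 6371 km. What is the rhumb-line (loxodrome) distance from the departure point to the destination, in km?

Rhumb course C = atan2(Δλ, Δψ) with Δψ = ln[tan(π/4+φ₂/2)/tan(π/4+φ₁/2)] = -1.1884, Δλ = -1.9373 → C = 238.47°
d = R·|Δφ| / |cos C| = 6371·1.12399 / 0.52287 = 13695 km

13695 km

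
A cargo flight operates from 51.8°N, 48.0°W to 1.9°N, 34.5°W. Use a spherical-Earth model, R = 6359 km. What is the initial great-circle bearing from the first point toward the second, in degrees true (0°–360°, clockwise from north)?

162.6°

θ = atan2( sin Δλ·cos φ₂ ,  cos φ₁ sin φ₂ − sin φ₁ cos φ₂ cos Δλ )
  = atan2(+0.2333, -0.7432) = 162.57°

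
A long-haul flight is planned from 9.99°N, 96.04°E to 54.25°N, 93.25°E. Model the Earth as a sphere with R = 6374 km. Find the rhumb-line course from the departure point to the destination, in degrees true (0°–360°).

357.1°

Δψ = ln[tan(π/4+φ₂/2)/tan(π/4+φ₁/2)] = +0.9564
Δλ = -0.0487 rad (taken the short way round)
course = atan2(Δλ, Δψ) = 357.09°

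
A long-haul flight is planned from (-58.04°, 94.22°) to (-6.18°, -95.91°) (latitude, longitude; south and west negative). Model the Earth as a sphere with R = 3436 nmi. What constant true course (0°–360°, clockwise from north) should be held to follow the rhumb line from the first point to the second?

Meridional parts: M(φ₁)=-1.2505, M(φ₂)=-0.1081 → ΔM = +1.1424;  Δλ = +2.9648 rad
tan C = Δλ / ΔM = +2.5952 → C = 68.93°

68.9°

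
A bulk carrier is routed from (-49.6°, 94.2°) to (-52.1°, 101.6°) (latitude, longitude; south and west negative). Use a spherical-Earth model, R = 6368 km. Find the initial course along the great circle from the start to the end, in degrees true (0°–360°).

θ = atan2( sin Δλ·cos φ₂ ,  cos φ₁ sin φ₂ − sin φ₁ cos φ₂ cos Δλ )
  = atan2(+0.0791, -0.0475) = 120.99°

121.0°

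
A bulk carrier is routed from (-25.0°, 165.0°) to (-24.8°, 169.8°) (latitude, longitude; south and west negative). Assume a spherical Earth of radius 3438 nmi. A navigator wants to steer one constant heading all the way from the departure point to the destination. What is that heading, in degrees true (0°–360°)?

Δψ = ln[tan(π/4+φ₂/2)/tan(π/4+φ₁/2)] = +0.0038
Δλ = +0.0838 rad (taken the short way round)
course = atan2(Δλ, Δψ) = 87.37°

87.4°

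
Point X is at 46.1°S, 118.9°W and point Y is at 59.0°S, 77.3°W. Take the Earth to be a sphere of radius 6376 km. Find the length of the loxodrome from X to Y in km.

Rhumb course C = atan2(Δλ, Δψ) with Δψ = ln[tan(π/4+φ₂/2)/tan(π/4+φ₁/2)] = -0.3738, Δλ = +0.7261 → C = 117.24°
d = R·|Δφ| / |cos C| = 6376·0.22515 / 0.45771 = 3136 km

3136 km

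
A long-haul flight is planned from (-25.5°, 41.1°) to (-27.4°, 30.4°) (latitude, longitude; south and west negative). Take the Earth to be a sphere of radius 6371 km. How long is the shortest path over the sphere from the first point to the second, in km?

1086 km

cos σ = sin φ₁ sin φ₂ + cos φ₁ cos φ₂ cos Δλ
      = sin(-25.50°)sin(-27.40°) + cos(-25.50°)cos(-27.40°)cos(-10.70°) = 0.9855
σ = 9.763° → d = Rσ = 6371·0.17040 = 1086 km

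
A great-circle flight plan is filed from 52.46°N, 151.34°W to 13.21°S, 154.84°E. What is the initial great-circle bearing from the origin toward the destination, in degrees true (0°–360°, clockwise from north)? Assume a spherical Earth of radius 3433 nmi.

N = sin Δλ·cos φ₂ = -0.7858;  D = cos φ₁ sin φ₂ − sin φ₁ cos φ₂ cos Δλ = -0.5949
initial course = atan2(N, D) = 232.87°

232.9°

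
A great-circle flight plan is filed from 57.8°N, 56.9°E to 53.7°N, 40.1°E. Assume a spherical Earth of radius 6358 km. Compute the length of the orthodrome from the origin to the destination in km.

1140 km

Haversine: a = sin²(Δφ/2)+cos φ₁ cos φ₂ sin²(Δλ/2) = 0.00801;  σ = 2·atan2(√a,√(1−a))
σ = 10.271° → d = Rσ = 6358·0.17926 = 1140 km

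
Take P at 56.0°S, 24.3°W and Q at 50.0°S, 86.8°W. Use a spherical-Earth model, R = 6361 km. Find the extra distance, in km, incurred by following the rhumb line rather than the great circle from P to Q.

Great circle: cos σ = sin φ₁ sin φ₂ + cos φ₁ cos φ₂ cos Δλ,  σ = 0.6417 rad → d_gc = 4082.1 km
Rhumb line: Δψ = +0.1744, q = Δφ/Δψ = 0.6006, d_rh = R√(Δφ²+q²Δλ²) = 4220.1 km
Excess = 4220.1 − 4082.1 = 138.0 ≈ 138 km

138 km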